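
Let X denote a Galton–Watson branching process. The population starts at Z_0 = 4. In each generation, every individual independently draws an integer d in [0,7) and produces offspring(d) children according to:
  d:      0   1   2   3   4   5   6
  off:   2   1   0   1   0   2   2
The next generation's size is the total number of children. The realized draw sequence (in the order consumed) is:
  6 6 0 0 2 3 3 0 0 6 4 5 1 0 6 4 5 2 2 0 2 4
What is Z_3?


gen 0: Z_0=4, draws=[6, 6, 0, 0], offspring=[2, 2, 2, 2], Z_1=8
gen 1: Z_1=8, draws=[2, 3, 3, 0, 0, 6, 4, 5], offspring=[0, 1, 1, 2, 2, 2, 0, 2], Z_2=10
gen 2: Z_2=10, draws=[1, 0, 6, 4, 5, 2, 2, 0, 2, 4], offspring=[1, 2, 2, 0, 2, 0, 0, 2, 0, 0], Z_3=9

9


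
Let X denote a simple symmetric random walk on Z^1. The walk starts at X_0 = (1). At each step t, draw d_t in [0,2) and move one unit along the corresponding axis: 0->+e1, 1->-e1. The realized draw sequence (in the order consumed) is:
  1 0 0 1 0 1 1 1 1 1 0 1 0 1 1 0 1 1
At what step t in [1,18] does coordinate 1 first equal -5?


t=0: X=(1), d=1 → -e1, X_1=(0)
t=1: X=(0), d=0 → +e1, X_2=(1)
t=2: X=(1), d=0 → +e1, X_3=(2)
t=3: X=(2), d=1 → -e1, X_4=(1)
t=4: X=(1), d=0 → +e1, X_5=(2)
t=5: X=(2), d=1 → -e1, X_6=(1)
t=6: X=(1), d=1 → -e1, X_7=(0)
t=7: X=(0), d=1 → -e1, X_8=(-1)
t=8: X=(-1), d=1 → -e1, X_9=(-2)
t=9: X=(-2), d=1 → -e1, X_10=(-3)
t=10: X=(-3), d=0 → +e1, X_11=(-2)
t=11: X=(-2), d=1 → -e1, X_12=(-3)
t=12: X=(-3), d=0 → +e1, X_13=(-2)
t=13: X=(-2), d=1 → -e1, X_14=(-3)
t=14: X=(-3), d=1 → -e1, X_15=(-4)
t=15: X=(-4), d=0 → +e1, X_16=(-3)
t=16: X=(-3), d=1 → -e1, X_17=(-4)
t=17: X=(-4), d=1 → -e1, X_18=(-5)

18


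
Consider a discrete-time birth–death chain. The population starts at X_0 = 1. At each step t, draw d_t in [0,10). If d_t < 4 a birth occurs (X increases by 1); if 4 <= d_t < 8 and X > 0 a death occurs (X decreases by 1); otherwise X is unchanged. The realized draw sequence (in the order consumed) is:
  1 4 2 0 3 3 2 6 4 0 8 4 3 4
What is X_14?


t=0: X=1, d=1 → birth, X_1=2
t=1: X=2, d=4 → death, X_2=1
t=2: X=1, d=2 → birth, X_3=2
t=3: X=2, d=0 → birth, X_4=3
t=4: X=3, d=3 → birth, X_5=4
t=5: X=4, d=3 → birth, X_6=5
t=6: X=5, d=2 → birth, X_7=6
t=7: X=6, d=6 → death, X_8=5
t=8: X=5, d=4 → death, X_9=4
t=9: X=4, d=0 → birth, X_10=5
t=10: X=5, d=8 → hold, X_11=5
t=11: X=5, d=4 → death, X_12=4
t=12: X=4, d=3 → birth, X_13=5
t=13: X=5, d=4 → death, X_14=4

4


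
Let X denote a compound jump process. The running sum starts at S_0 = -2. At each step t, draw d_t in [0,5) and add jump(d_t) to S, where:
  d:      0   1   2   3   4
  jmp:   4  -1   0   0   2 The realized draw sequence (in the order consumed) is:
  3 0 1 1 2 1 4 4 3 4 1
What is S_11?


4

t=0: S=-2, d=3, jump=0, S_1=-2
t=1: S=-2, d=0, jump=4, S_2=2
t=2: S=2, d=1, jump=-1, S_3=1
t=3: S=1, d=1, jump=-1, S_4=0
t=4: S=0, d=2, jump=0, S_5=0
t=5: S=0, d=1, jump=-1, S_6=-1
t=6: S=-1, d=4, jump=2, S_7=1
t=7: S=1, d=4, jump=2, S_8=3
t=8: S=3, d=3, jump=0, S_9=3
t=9: S=3, d=4, jump=2, S_10=5
t=10: S=5, d=1, jump=-1, S_11=4


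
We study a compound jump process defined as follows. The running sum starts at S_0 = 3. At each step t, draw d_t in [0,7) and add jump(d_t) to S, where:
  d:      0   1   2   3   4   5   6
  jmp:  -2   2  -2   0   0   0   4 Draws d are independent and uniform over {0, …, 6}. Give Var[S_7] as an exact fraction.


Outcome values over d=0..6: [-2, 2, -2, 0, 0, 0, 4]
Σy = 2, Σy² = 28, M = 7
μ = 2/7 = 2/7,  σ² = 28/7 − (2/7)² = 192/49
Independent increments: Var[S_7] = 7·σ² = 7·(192/49) = 192/7

192/7


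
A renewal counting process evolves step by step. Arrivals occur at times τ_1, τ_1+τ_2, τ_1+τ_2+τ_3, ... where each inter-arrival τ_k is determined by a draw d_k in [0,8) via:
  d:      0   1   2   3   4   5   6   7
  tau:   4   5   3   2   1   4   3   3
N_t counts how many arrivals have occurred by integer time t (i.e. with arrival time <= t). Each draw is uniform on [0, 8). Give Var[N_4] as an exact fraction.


Inter-arrival values over d=0..7: [4, 5, 3, 2, 1, 4, 3, 3]
Each d has probability 1/8, so the pmf of τ is: f(1) = 1/8, f(2) = 1/8, f(3) = 3/8, f(4) = 1/4, f(5) = 1/8
Let p_n(j) = P(N_n = j), with p_0 = [1]. Condition on τ_1: p_n(0) = P(τ > n), and for j >= 1, p_n(j) = Σ_{k<=n} f(k)·p_{n−k}(j−1)
p_1 = [7/8, 1/8]  (j = 0..1)
p_2 = [3/4, 15/64, 1/64]  (j = 0..2)
p_3 = [3/8, 37/64, 23/512, 1/512]  (j = 0..3)
p_4 = [1/8, 23/32, 19/128, 31/4096, 1/4096]  (j = 0..4)
E[N_4] = Σ j·p_4(j) = 4257/4096;  E[N_4²] = Σ j²·p_4(j) = 5671/4096
Var[N_4] = 5671/4096 − (4257/4096)² = 5106367/16777216

5106367/16777216


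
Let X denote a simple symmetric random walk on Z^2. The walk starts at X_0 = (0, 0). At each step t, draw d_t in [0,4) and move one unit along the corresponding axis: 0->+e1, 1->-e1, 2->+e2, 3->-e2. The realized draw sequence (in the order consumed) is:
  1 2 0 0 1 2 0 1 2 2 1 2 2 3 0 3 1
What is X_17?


(-1, 4)

t=0: X=(0, 0), d=1 → -e1, X_1=(-1, 0)
t=1: X=(-1, 0), d=2 → +e2, X_2=(-1, 1)
t=2: X=(-1, 1), d=0 → +e1, X_3=(0, 1)
t=3: X=(0, 1), d=0 → +e1, X_4=(1, 1)
t=4: X=(1, 1), d=1 → -e1, X_5=(0, 1)
t=5: X=(0, 1), d=2 → +e2, X_6=(0, 2)
t=6: X=(0, 2), d=0 → +e1, X_7=(1, 2)
t=7: X=(1, 2), d=1 → -e1, X_8=(0, 2)
t=8: X=(0, 2), d=2 → +e2, X_9=(0, 3)
t=9: X=(0, 3), d=2 → +e2, X_10=(0, 4)
t=10: X=(0, 4), d=1 → -e1, X_11=(-1, 4)
t=11: X=(-1, 4), d=2 → +e2, X_12=(-1, 5)
t=12: X=(-1, 5), d=2 → +e2, X_13=(-1, 6)
t=13: X=(-1, 6), d=3 → -e2, X_14=(-1, 5)
t=14: X=(-1, 5), d=0 → +e1, X_15=(0, 5)
t=15: X=(0, 5), d=3 → -e2, X_16=(0, 4)
t=16: X=(0, 4), d=1 → -e1, X_17=(-1, 4)


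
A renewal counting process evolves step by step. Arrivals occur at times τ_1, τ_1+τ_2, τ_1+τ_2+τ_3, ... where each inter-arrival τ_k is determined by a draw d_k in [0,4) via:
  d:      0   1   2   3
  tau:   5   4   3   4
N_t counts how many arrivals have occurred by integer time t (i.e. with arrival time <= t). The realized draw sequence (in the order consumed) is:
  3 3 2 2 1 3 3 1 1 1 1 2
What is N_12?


3

draw d_1=3: τ_1=4, arrival time A_1=4
draw d_2=3: τ_2=4, arrival time A_2=8
draw d_3=2: τ_3=3, arrival time A_3=11
draw d_4=2: τ_4=3, arrival time A_4=14
draw d_5=1: τ_5=4, arrival time A_5=18
draw d_6=3: τ_6=4, arrival time A_6=22
draw d_7=3: τ_7=4, arrival time A_7=26
draw d_8=1: τ_8=4, arrival time A_8=30
draw d_9=1: τ_9=4, arrival time A_9=34
draw d_10=1: τ_10=4, arrival time A_10=38
draw d_11=1: τ_11=4, arrival time A_11=42
draw d_12=2: τ_12=3, arrival time A_12=45
N_t over t=0..12: 0:0 1:0 2:0 3:0 4:1 5:1 6:1 7:1 8:2 9:2 10:2 11:3 12:3


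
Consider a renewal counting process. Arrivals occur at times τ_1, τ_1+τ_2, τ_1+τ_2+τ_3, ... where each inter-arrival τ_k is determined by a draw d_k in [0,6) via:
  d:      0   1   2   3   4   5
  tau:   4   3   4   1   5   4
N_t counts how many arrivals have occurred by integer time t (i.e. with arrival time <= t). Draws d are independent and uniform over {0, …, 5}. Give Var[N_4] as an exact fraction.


Inter-arrival values over d=0..5: [4, 3, 4, 1, 5, 4]
Each d has probability 1/6, so the pmf of τ is: f(1) = 1/6, f(3) = 1/6, f(4) = 1/2, f(5) = 1/6
Let p_n(j) = P(N_n = j), with p_0 = [1]. Condition on τ_1: p_n(0) = P(τ > n), and for j >= 1, p_n(j) = Σ_{k<=n} f(k)·p_{n−k}(j−1)
p_1 = [5/6, 1/6]  (j = 0..1)
p_2 = [5/6, 5/36, 1/36]  (j = 0..2)
p_3 = [2/3, 11/36, 5/216, 1/216]  (j = 0..3)
p_4 = [1/6, 3/4, 17/216, 5/1296, 1/1296]  (j = 0..4)
E[N_4] = Σ j·p_4(j) = 1195/1296;  E[N_4²] = Σ j²·p_4(j) = 1441/1296
Var[N_4] = 1441/1296 − (1195/1296)² = 439511/1679616

439511/1679616


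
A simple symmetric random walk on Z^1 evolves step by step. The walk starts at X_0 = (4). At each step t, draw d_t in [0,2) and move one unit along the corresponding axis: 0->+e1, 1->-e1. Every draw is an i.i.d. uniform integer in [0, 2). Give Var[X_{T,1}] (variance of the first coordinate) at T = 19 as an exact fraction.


Outcome values over d=0..1: [1, -1]
Σy = 0, Σy² = 2, M = 2
μ = 0/2 = 0,  σ² = 2/2 − (0)² = 1
Independent increments: Var[X_19] = 19·σ² = 19·(1) = 19

19


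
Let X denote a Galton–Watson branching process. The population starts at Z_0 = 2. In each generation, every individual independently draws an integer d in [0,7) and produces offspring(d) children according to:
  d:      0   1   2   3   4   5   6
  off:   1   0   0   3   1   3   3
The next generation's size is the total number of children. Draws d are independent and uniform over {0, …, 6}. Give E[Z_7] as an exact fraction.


Outcome values over d=0..6: [1, 0, 0, 3, 1, 3, 3]
Σy = 11, Σy² = 29, M = 7
μ = 11/7 = 11/7,  σ² = 29/7 − (11/7)² = 82/49
E[Z_0] = 2
E[Z_1] = 11/7·E[Z_0] = 22/7
E[Z_2] = 11/7·E[Z_1] = 242/49
E[Z_3] = 11/7·E[Z_2] = 2662/343
E[Z_4] = 11/7·E[Z_3] = 29282/2401
E[Z_5] = 11/7·E[Z_4] = 322102/16807
E[Z_6] = 11/7·E[Z_5] = 3543122/117649
E[Z_7] = 11/7·E[Z_6] = 38974342/823543

38974342/823543


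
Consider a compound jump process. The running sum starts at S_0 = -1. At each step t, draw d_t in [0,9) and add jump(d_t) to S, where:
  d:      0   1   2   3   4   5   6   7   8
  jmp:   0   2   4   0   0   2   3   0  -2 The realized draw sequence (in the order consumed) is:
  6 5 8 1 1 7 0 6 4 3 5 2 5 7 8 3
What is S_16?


15

t=0: S=-1, d=6, jump=3, S_1=2
t=1: S=2, d=5, jump=2, S_2=4
t=2: S=4, d=8, jump=-2, S_3=2
t=3: S=2, d=1, jump=2, S_4=4
t=4: S=4, d=1, jump=2, S_5=6
t=5: S=6, d=7, jump=0, S_6=6
t=6: S=6, d=0, jump=0, S_7=6
t=7: S=6, d=6, jump=3, S_8=9
t=8: S=9, d=4, jump=0, S_9=9
t=9: S=9, d=3, jump=0, S_10=9
t=10: S=9, d=5, jump=2, S_11=11
t=11: S=11, d=2, jump=4, S_12=15
t=12: S=15, d=5, jump=2, S_13=17
t=13: S=17, d=7, jump=0, S_14=17
t=14: S=17, d=8, jump=-2, S_15=15
t=15: S=15, d=3, jump=0, S_16=15


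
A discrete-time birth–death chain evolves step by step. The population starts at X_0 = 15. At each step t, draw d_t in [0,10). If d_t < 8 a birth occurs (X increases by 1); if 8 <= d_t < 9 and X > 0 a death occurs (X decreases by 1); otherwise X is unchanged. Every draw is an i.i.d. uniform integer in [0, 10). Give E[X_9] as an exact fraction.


213/10

X can drop by at most 1 per step and X_0 = 15 > T = 9, so X_t >= 15 − t >= 6 > 0 for every t <= 9: the floor at 0 (the 'and X > 0' condition) never binds. Hence X_9 = X_0 + Σ_{t<9} Y_t with i.i.d. increments Y_t = y(d_t) ∈ {+1, −1, 0}.
Outcome values over d=0..9: [1, 1, 1, 1, 1, 1, 1, 1, -1, 0]
Σy = 7, Σy² = 9, M = 10
μ = 7/10 = 7/10,  σ² = 9/10 − (7/10)² = 41/100
E[X_9] = 15 + 9·(7/10) = 213/10


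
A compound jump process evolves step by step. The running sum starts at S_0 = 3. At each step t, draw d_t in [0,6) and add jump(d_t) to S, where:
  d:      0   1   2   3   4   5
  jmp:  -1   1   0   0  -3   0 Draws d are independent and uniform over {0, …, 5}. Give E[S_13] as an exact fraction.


-7/2

Outcome values over d=0..5: [-1, 1, 0, 0, -3, 0]
Σy = -3, Σy² = 11, M = 6
μ = -3/6 = -1/2,  σ² = 11/6 − (-1/2)² = 19/12
E[S_13] = 3 + 13·(-1/2) = -7/2


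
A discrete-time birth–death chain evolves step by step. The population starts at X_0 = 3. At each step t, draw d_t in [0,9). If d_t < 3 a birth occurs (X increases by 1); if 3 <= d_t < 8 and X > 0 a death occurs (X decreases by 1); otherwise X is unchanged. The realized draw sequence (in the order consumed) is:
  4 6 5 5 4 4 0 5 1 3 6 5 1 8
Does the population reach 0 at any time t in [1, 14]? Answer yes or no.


yes

t=0: X=3, d=4 → death, X_1=2
t=1: X=2, d=6 → death, X_2=1
t=2: X=1, d=5 → death, X_3=0
t=3: X=0, d=5 → hold, X_4=0
t=4: X=0, d=4 → hold, X_5=0
t=5: X=0, d=4 → hold, X_6=0
t=6: X=0, d=0 → birth, X_7=1
t=7: X=1, d=5 → death, X_8=0
t=8: X=0, d=1 → birth, X_9=1
t=9: X=1, d=3 → death, X_10=0
t=10: X=0, d=6 → hold, X_11=0
t=11: X=0, d=5 → hold, X_12=0
t=12: X=0, d=1 → birth, X_13=1
t=13: X=1, d=8 → hold, X_14=1


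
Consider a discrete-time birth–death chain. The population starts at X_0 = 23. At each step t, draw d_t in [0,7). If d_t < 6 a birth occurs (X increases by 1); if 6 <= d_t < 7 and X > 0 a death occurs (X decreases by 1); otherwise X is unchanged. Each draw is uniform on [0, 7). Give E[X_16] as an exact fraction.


241/7

X can drop by at most 1 per step and X_0 = 23 > T = 16, so X_t >= 23 − t >= 7 > 0 for every t <= 16: the floor at 0 (the 'and X > 0' condition) never binds. Hence X_16 = X_0 + Σ_{t<16} Y_t with i.i.d. increments Y_t = y(d_t) ∈ {+1, −1, 0}.
Outcome values over d=0..6: [1, 1, 1, 1, 1, 1, -1]
Σy = 5, Σy² = 7, M = 7
μ = 5/7 = 5/7,  σ² = 7/7 − (5/7)² = 24/49
E[X_16] = 23 + 16·(5/7) = 241/7


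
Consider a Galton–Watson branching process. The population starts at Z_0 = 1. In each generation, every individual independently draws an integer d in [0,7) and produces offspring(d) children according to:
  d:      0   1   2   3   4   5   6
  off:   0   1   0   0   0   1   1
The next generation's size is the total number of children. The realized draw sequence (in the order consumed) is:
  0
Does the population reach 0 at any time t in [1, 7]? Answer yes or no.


yes

gen 0: Z_0=1, draws=[0], offspring=[0], Z_1=0
gen 1: Z_1=0, draws=[], offspring=[], Z_2=0
gen 2: Z_2=0, draws=[], offspring=[], Z_3=0
gen 3: Z_3=0, draws=[], offspring=[], Z_4=0
gen 4: Z_4=0, draws=[], offspring=[], Z_5=0
gen 5: Z_5=0, draws=[], offspring=[], Z_6=0
gen 6: Z_6=0, draws=[], offspring=[], Z_7=0


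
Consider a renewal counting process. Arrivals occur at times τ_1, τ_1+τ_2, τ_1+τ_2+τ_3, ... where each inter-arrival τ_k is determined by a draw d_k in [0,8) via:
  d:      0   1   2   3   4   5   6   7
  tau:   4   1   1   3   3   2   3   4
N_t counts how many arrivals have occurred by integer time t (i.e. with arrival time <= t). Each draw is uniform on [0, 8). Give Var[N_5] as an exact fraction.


537167/1048576

Inter-arrival values over d=0..7: [4, 1, 1, 3, 3, 2, 3, 4]
Each d has probability 1/8, so the pmf of τ is: f(1) = 1/4, f(2) = 1/8, f(3) = 3/8, f(4) = 1/4
Let p_n(j) = P(N_n = j), with p_0 = [1]. Condition on τ_1: p_n(0) = P(τ > n), and for j >= 1, p_n(j) = Σ_{k<=n} f(k)·p_{n−k}(j−1)
p_1 = [3/4, 1/4]  (j = 0..1)
p_2 = [5/8, 5/16, 1/16]  (j = 0..2)
p_3 = [1/4, 5/8, 7/64, 1/64]  (j = 0..3)
p_4 = [0, 43/64, 37/128, 9/256, 1/256]  (j = 0..4)
p_5 = [0, 29/64, 109/256, 7/64, 11/1024, 1/1024]  (j = 0..5)
E[N_5] = Σ j·p_5(j) = 1721/1024;  E[N_5²] = Σ j²·p_5(j) = 3417/1024
Var[N_5] = 3417/1024 − (1721/1024)² = 537167/1048576


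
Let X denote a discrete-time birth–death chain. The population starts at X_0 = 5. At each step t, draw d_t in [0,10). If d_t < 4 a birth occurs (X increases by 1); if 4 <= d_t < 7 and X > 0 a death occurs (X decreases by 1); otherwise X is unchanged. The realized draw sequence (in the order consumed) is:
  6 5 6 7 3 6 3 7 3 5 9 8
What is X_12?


t=0: X=5, d=6 → death, X_1=4
t=1: X=4, d=5 → death, X_2=3
t=2: X=3, d=6 → death, X_3=2
t=3: X=2, d=7 → hold, X_4=2
t=4: X=2, d=3 → birth, X_5=3
t=5: X=3, d=6 → death, X_6=2
t=6: X=2, d=3 → birth, X_7=3
t=7: X=3, d=7 → hold, X_8=3
t=8: X=3, d=3 → birth, X_9=4
t=9: X=4, d=5 → death, X_10=3
t=10: X=3, d=9 → hold, X_11=3
t=11: X=3, d=8 → hold, X_12=3

3


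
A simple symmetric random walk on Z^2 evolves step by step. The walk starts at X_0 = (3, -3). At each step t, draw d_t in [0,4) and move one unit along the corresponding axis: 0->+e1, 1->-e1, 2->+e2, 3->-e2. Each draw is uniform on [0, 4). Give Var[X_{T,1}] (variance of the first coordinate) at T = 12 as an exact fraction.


6

Outcome values over d=0..3: [1, -1, 0, 0]
Σy = 0, Σy² = 2, M = 4
μ = 0/4 = 0,  σ² = 2/4 − (0)² = 1/2
Independent increments: Var[X_12] = 12·σ² = 12·(1/2) = 6


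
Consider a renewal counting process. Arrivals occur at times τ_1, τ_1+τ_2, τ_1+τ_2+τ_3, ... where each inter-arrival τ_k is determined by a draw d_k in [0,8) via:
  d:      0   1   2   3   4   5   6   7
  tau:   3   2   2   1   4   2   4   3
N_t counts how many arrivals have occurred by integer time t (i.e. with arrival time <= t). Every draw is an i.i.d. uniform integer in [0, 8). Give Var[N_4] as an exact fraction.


4394079/16777216

Inter-arrival values over d=0..7: [3, 2, 2, 1, 4, 2, 4, 3]
Each d has probability 1/8, so the pmf of τ is: f(1) = 1/8, f(2) = 3/8, f(3) = 1/4, f(4) = 1/4
Let p_n(j) = P(N_n = j), with p_0 = [1]. Condition on τ_1: p_n(0) = P(τ > n), and for j >= 1, p_n(j) = Σ_{k<=n} f(k)·p_{n−k}(j−1)
p_1 = [7/8, 1/8]  (j = 0..1)
p_2 = [1/2, 31/64, 1/64]  (j = 0..2)
p_3 = [1/4, 41/64, 55/512, 1/512]  (j = 0..3)
p_4 = [0, 11/16, 75/256, 79/4096, 1/4096]  (j = 0..4)
E[N_4] = Σ j·p_4(j) = 5457/4096;  E[N_4²] = Σ j²·p_4(j) = 8343/4096
Var[N_4] = 8343/4096 − (5457/4096)² = 4394079/16777216


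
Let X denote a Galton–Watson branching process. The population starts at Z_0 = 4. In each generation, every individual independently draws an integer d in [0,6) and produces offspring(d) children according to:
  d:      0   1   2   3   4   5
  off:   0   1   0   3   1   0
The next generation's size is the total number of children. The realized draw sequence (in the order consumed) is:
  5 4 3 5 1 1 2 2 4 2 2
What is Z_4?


0

gen 0: Z_0=4, draws=[5, 4, 3, 5], offspring=[0, 1, 3, 0], Z_1=4
gen 1: Z_1=4, draws=[1, 1, 2, 2], offspring=[1, 1, 0, 0], Z_2=2
gen 2: Z_2=2, draws=[4, 2], offspring=[1, 0], Z_3=1
gen 3: Z_3=1, draws=[2], offspring=[0], Z_4=0


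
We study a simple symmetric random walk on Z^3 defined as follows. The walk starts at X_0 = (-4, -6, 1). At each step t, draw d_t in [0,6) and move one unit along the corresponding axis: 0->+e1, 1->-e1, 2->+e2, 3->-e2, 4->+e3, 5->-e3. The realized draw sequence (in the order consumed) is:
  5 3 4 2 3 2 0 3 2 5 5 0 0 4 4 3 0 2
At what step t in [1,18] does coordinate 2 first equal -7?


2

t=0: X=(-4, -6, 1), d=5 → -e3, X_1=(-4, -6, 0)
t=1: X=(-4, -6, 0), d=3 → -e2, X_2=(-4, -7, 0)
t=2: X=(-4, -7, 0), d=4 → +e3, X_3=(-4, -7, 1)
t=3: X=(-4, -7, 1), d=2 → +e2, X_4=(-4, -6, 1)
t=4: X=(-4, -6, 1), d=3 → -e2, X_5=(-4, -7, 1)
t=5: X=(-4, -7, 1), d=2 → +e2, X_6=(-4, -6, 1)
t=6: X=(-4, -6, 1), d=0 → +e1, X_7=(-3, -6, 1)
t=7: X=(-3, -6, 1), d=3 → -e2, X_8=(-3, -7, 1)
t=8: X=(-3, -7, 1), d=2 → +e2, X_9=(-3, -6, 1)
t=9: X=(-3, -6, 1), d=5 → -e3, X_10=(-3, -6, 0)
t=10: X=(-3, -6, 0), d=5 → -e3, X_11=(-3, -6, -1)
t=11: X=(-3, -6, -1), d=0 → +e1, X_12=(-2, -6, -1)
t=12: X=(-2, -6, -1), d=0 → +e1, X_13=(-1, -6, -1)
t=13: X=(-1, -6, -1), d=4 → +e3, X_14=(-1, -6, 0)
t=14: X=(-1, -6, 0), d=4 → +e3, X_15=(-1, -6, 1)
t=15: X=(-1, -6, 1), d=3 → -e2, X_16=(-1, -7, 1)
t=16: X=(-1, -7, 1), d=0 → +e1, X_17=(0, -7, 1)
t=17: X=(0, -7, 1), d=2 → +e2, X_18=(0, -6, 1)


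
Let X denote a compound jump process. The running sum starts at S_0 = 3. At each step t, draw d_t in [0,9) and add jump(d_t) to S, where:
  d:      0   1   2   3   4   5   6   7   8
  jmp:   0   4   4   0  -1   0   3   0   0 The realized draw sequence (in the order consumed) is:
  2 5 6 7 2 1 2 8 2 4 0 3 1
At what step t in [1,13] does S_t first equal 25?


10

t=0: S=3, d=2, jump=4, S_1=7
t=1: S=7, d=5, jump=0, S_2=7
t=2: S=7, d=6, jump=3, S_3=10
t=3: S=10, d=7, jump=0, S_4=10
t=4: S=10, d=2, jump=4, S_5=14
t=5: S=14, d=1, jump=4, S_6=18
t=6: S=18, d=2, jump=4, S_7=22
t=7: S=22, d=8, jump=0, S_8=22
t=8: S=22, d=2, jump=4, S_9=26
t=9: S=26, d=4, jump=-1, S_10=25
t=10: S=25, d=0, jump=0, S_11=25
t=11: S=25, d=3, jump=0, S_12=25
t=12: S=25, d=1, jump=4, S_13=29


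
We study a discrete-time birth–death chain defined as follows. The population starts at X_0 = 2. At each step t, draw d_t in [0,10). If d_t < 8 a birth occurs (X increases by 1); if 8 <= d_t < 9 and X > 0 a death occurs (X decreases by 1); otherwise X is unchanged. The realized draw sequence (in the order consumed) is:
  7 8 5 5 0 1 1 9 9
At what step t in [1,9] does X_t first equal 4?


t=0: X=2, d=7 → birth, X_1=3
t=1: X=3, d=8 → death, X_2=2
t=2: X=2, d=5 → birth, X_3=3
t=3: X=3, d=5 → birth, X_4=4
t=4: X=4, d=0 → birth, X_5=5
t=5: X=5, d=1 → birth, X_6=6
t=6: X=6, d=1 → birth, X_7=7
t=7: X=7, d=9 → hold, X_8=7
t=8: X=7, d=9 → hold, X_9=7

4


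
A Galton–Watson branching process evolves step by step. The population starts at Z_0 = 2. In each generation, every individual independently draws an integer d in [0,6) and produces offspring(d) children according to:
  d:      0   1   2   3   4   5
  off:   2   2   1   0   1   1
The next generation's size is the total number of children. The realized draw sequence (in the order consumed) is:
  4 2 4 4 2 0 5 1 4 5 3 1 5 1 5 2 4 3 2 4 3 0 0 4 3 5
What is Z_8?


gen 0: Z_0=2, draws=[4, 2], offspring=[1, 1], Z_1=2
gen 1: Z_1=2, draws=[4, 4], offspring=[1, 1], Z_2=2
gen 2: Z_2=2, draws=[2, 0], offspring=[1, 2], Z_3=3
gen 3: Z_3=3, draws=[5, 1, 4], offspring=[1, 2, 1], Z_4=4
gen 4: Z_4=4, draws=[5, 3, 1, 5], offspring=[1, 0, 2, 1], Z_5=4
gen 5: Z_5=4, draws=[1, 5, 2, 4], offspring=[2, 1, 1, 1], Z_6=5
gen 6: Z_6=5, draws=[3, 2, 4, 3, 0], offspring=[0, 1, 1, 0, 2], Z_7=4
gen 7: Z_7=4, draws=[0, 4, 3, 5], offspring=[2, 1, 0, 1], Z_8=4

4


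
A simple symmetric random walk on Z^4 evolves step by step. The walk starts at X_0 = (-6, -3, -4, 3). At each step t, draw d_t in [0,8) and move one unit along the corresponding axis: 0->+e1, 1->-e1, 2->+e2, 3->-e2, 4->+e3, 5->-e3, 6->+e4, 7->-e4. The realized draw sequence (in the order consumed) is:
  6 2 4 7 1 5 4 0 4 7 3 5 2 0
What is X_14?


(-5, -2, -3, 2)

t=0: X=(-6, -3, -4, 3), d=6 → +e4, X_1=(-6, -3, -4, 4)
t=1: X=(-6, -3, -4, 4), d=2 → +e2, X_2=(-6, -2, -4, 4)
t=2: X=(-6, -2, -4, 4), d=4 → +e3, X_3=(-6, -2, -3, 4)
t=3: X=(-6, -2, -3, 4), d=7 → -e4, X_4=(-6, -2, -3, 3)
t=4: X=(-6, -2, -3, 3), d=1 → -e1, X_5=(-7, -2, -3, 3)
t=5: X=(-7, -2, -3, 3), d=5 → -e3, X_6=(-7, -2, -4, 3)
t=6: X=(-7, -2, -4, 3), d=4 → +e3, X_7=(-7, -2, -3, 3)
t=7: X=(-7, -2, -3, 3), d=0 → +e1, X_8=(-6, -2, -3, 3)
t=8: X=(-6, -2, -3, 3), d=4 → +e3, X_9=(-6, -2, -2, 3)
t=9: X=(-6, -2, -2, 3), d=7 → -e4, X_10=(-6, -2, -2, 2)
t=10: X=(-6, -2, -2, 2), d=3 → -e2, X_11=(-6, -3, -2, 2)
t=11: X=(-6, -3, -2, 2), d=5 → -e3, X_12=(-6, -3, -3, 2)
t=12: X=(-6, -3, -3, 2), d=2 → +e2, X_13=(-6, -2, -3, 2)
t=13: X=(-6, -2, -3, 2), d=0 → +e1, X_14=(-5, -2, -3, 2)


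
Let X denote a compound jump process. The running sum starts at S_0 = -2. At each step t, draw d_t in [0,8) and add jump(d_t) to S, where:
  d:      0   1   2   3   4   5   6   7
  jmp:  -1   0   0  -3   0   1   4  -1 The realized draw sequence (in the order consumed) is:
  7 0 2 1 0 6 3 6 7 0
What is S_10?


t=0: S=-2, d=7, jump=-1, S_1=-3
t=1: S=-3, d=0, jump=-1, S_2=-4
t=2: S=-4, d=2, jump=0, S_3=-4
t=3: S=-4, d=1, jump=0, S_4=-4
t=4: S=-4, d=0, jump=-1, S_5=-5
t=5: S=-5, d=6, jump=4, S_6=-1
t=6: S=-1, d=3, jump=-3, S_7=-4
t=7: S=-4, d=6, jump=4, S_8=0
t=8: S=0, d=7, jump=-1, S_9=-1
t=9: S=-1, d=0, jump=-1, S_10=-2

-2


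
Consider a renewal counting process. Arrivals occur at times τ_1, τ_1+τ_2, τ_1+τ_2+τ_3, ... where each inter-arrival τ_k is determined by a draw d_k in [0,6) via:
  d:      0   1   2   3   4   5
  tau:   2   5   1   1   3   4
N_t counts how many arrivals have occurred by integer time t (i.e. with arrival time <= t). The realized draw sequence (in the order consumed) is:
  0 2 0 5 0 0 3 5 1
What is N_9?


4

draw d_1=0: τ_1=2, arrival time A_1=2
draw d_2=2: τ_2=1, arrival time A_2=3
draw d_3=0: τ_3=2, arrival time A_3=5
draw d_4=5: τ_4=4, arrival time A_4=9
draw d_5=0: τ_5=2, arrival time A_5=11
draw d_6=0: τ_6=2, arrival time A_6=13
draw d_7=3: τ_7=1, arrival time A_7=14
draw d_8=5: τ_8=4, arrival time A_8=18
draw d_9=1: τ_9=5, arrival time A_9=23
N_t over t=0..9: 0:0 1:0 2:1 3:2 4:2 5:3 6:3 7:3 8:3 9:4


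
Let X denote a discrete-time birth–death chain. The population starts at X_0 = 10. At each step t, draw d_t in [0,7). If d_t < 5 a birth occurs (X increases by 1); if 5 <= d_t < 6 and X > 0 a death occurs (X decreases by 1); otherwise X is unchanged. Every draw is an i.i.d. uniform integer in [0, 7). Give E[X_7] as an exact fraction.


X can drop by at most 1 per step and X_0 = 10 > T = 7, so X_t >= 10 − t >= 3 > 0 for every t <= 7: the floor at 0 (the 'and X > 0' condition) never binds. Hence X_7 = X_0 + Σ_{t<7} Y_t with i.i.d. increments Y_t = y(d_t) ∈ {+1, −1, 0}.
Outcome values over d=0..6: [1, 1, 1, 1, 1, -1, 0]
Σy = 4, Σy² = 6, M = 7
μ = 4/7 = 4/7,  σ² = 6/7 − (4/7)² = 26/49
E[X_7] = 10 + 7·(4/7) = 14

14


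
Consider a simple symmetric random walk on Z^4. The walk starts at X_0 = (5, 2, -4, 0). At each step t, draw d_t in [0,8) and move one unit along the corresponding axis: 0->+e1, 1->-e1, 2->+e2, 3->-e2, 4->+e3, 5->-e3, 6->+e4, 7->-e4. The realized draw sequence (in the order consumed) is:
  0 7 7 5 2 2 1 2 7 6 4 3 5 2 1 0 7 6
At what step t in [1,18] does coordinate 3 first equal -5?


t=0: X=(5, 2, -4, 0), d=0 → +e1, X_1=(6, 2, -4, 0)
t=1: X=(6, 2, -4, 0), d=7 → -e4, X_2=(6, 2, -4, -1)
t=2: X=(6, 2, -4, -1), d=7 → -e4, X_3=(6, 2, -4, -2)
t=3: X=(6, 2, -4, -2), d=5 → -e3, X_4=(6, 2, -5, -2)
t=4: X=(6, 2, -5, -2), d=2 → +e2, X_5=(6, 3, -5, -2)
t=5: X=(6, 3, -5, -2), d=2 → +e2, X_6=(6, 4, -5, -2)
t=6: X=(6, 4, -5, -2), d=1 → -e1, X_7=(5, 4, -5, -2)
t=7: X=(5, 4, -5, -2), d=2 → +e2, X_8=(5, 5, -5, -2)
t=8: X=(5, 5, -5, -2), d=7 → -e4, X_9=(5, 5, -5, -3)
t=9: X=(5, 5, -5, -3), d=6 → +e4, X_10=(5, 5, -5, -2)
t=10: X=(5, 5, -5, -2), d=4 → +e3, X_11=(5, 5, -4, -2)
t=11: X=(5, 5, -4, -2), d=3 → -e2, X_12=(5, 4, -4, -2)
t=12: X=(5, 4, -4, -2), d=5 → -e3, X_13=(5, 4, -5, -2)
t=13: X=(5, 4, -5, -2), d=2 → +e2, X_14=(5, 5, -5, -2)
t=14: X=(5, 5, -5, -2), d=1 → -e1, X_15=(4, 5, -5, -2)
t=15: X=(4, 5, -5, -2), d=0 → +e1, X_16=(5, 5, -5, -2)
t=16: X=(5, 5, -5, -2), d=7 → -e4, X_17=(5, 5, -5, -3)
t=17: X=(5, 5, -5, -3), d=6 → +e4, X_18=(5, 5, -5, -2)

4


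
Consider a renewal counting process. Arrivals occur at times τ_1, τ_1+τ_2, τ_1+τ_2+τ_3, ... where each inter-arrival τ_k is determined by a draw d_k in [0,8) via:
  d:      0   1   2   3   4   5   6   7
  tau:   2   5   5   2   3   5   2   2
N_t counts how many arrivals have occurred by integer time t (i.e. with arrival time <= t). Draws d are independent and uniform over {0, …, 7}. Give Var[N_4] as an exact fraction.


39/64

Inter-arrival values over d=0..7: [2, 5, 5, 2, 3, 5, 2, 2]
Each d has probability 1/8, so the pmf of τ is: f(2) = 1/2, f(3) = 1/8, f(5) = 3/8
Let p_n(j) = P(N_n = j), with p_0 = [1]. Condition on τ_1: p_n(0) = P(τ > n), and for j >= 1, p_n(j) = Σ_{k<=n} f(k)·p_{n−k}(j−1)
p_1 = [1]  (j = 0)
p_2 = [1/2, 1/2]  (j = 0..1)
p_3 = [3/8, 5/8]  (j = 0..1)
p_4 = [3/8, 3/8, 1/4]  (j = 0..2)
E[N_4] = Σ j·p_4(j) = 7/8;  E[N_4²] = Σ j²·p_4(j) = 11/8
Var[N_4] = 11/8 − (7/8)² = 39/64


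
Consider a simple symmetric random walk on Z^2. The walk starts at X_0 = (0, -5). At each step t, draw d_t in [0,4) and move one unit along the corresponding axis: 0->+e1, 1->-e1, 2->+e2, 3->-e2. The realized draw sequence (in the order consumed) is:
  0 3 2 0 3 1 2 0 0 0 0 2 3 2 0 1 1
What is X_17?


t=0: X=(0, -5), d=0 → +e1, X_1=(1, -5)
t=1: X=(1, -5), d=3 → -e2, X_2=(1, -6)
t=2: X=(1, -6), d=2 → +e2, X_3=(1, -5)
t=3: X=(1, -5), d=0 → +e1, X_4=(2, -5)
t=4: X=(2, -5), d=3 → -e2, X_5=(2, -6)
t=5: X=(2, -6), d=1 → -e1, X_6=(1, -6)
t=6: X=(1, -6), d=2 → +e2, X_7=(1, -5)
t=7: X=(1, -5), d=0 → +e1, X_8=(2, -5)
t=8: X=(2, -5), d=0 → +e1, X_9=(3, -5)
t=9: X=(3, -5), d=0 → +e1, X_10=(4, -5)
t=10: X=(4, -5), d=0 → +e1, X_11=(5, -5)
t=11: X=(5, -5), d=2 → +e2, X_12=(5, -4)
t=12: X=(5, -4), d=3 → -e2, X_13=(5, -5)
t=13: X=(5, -5), d=2 → +e2, X_14=(5, -4)
t=14: X=(5, -4), d=0 → +e1, X_15=(6, -4)
t=15: X=(6, -4), d=1 → -e1, X_16=(5, -4)
t=16: X=(5, -4), d=1 → -e1, X_17=(4, -4)

(4, -4)


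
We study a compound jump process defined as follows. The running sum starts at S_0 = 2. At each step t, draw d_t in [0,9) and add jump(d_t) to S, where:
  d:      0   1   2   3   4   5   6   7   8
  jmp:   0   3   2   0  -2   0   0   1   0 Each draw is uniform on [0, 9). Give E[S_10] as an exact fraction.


Outcome values over d=0..8: [0, 3, 2, 0, -2, 0, 0, 1, 0]
Σy = 4, Σy² = 18, M = 9
μ = 4/9 = 4/9,  σ² = 18/9 − (4/9)² = 146/81
E[S_10] = 2 + 10·(4/9) = 58/9

58/9


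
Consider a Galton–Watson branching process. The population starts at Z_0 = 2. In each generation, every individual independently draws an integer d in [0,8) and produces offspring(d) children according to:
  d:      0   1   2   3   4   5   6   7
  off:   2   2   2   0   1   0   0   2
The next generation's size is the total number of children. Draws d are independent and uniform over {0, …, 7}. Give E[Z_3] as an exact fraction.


Outcome values over d=0..7: [2, 2, 2, 0, 1, 0, 0, 2]
Σy = 9, Σy² = 17, M = 8
μ = 9/8 = 9/8,  σ² = 17/8 − (9/8)² = 55/64
E[Z_0] = 2
E[Z_1] = 9/8·E[Z_0] = 9/4
E[Z_2] = 9/8·E[Z_1] = 81/32
E[Z_3] = 9/8·E[Z_2] = 729/256

729/256


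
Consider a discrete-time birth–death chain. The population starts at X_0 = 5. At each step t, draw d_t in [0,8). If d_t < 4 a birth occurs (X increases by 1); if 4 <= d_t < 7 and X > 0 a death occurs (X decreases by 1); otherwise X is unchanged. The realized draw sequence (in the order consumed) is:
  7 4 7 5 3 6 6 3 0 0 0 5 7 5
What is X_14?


4

t=0: X=5, d=7 → hold, X_1=5
t=1: X=5, d=4 → death, X_2=4
t=2: X=4, d=7 → hold, X_3=4
t=3: X=4, d=5 → death, X_4=3
t=4: X=3, d=3 → birth, X_5=4
t=5: X=4, d=6 → death, X_6=3
t=6: X=3, d=6 → death, X_7=2
t=7: X=2, d=3 → birth, X_8=3
t=8: X=3, d=0 → birth, X_9=4
t=9: X=4, d=0 → birth, X_10=5
t=10: X=5, d=0 → birth, X_11=6
t=11: X=6, d=5 → death, X_12=5
t=12: X=5, d=7 → hold, X_13=5
t=13: X=5, d=5 → death, X_14=4


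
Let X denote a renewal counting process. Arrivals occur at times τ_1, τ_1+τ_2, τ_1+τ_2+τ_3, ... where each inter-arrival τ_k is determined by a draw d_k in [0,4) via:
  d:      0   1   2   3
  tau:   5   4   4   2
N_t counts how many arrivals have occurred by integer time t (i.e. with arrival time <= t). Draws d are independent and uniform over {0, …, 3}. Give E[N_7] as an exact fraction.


93/64

Inter-arrival values over d=0..3: [5, 4, 4, 2]
Each d has probability 1/4, so the pmf of τ is: f(2) = 1/4, f(4) = 1/2, f(5) = 1/4
Renewal equation for m(n) = E[N_n]: condition on τ_1 = k (if k <= n, one arrival plus a fresh copy on the remaining n−k steps): m(n) = F(n) + Σ_{k<=n} f(k)·m(n−k), where F(n) = P(τ <= n) and m(0) = 0
m(1) = F(1) = 0
m(2) = F(2) = 1/4
m(3) = F(3) = 1/4
m(4) = F(4) + f(2)·m(2) = 3/4 + 1/4·1/4 = 13/16
m(5) = F(5) + f(2)·m(3) = 1 + 1/4·1/4 = 17/16
m(6) = F(6) + f(2)·m(4) + f(4)·m(2) = 1 + 1/4·13/16 + 1/2·1/4 = 85/64
m(7) = F(7) + f(2)·m(5) + f(4)·m(3) + f(5)·m(2) = 1 + 1/4·17/16 + 1/2·1/4 + 1/4·1/4 = 93/64
E[N_7] = m(7) = 93/64


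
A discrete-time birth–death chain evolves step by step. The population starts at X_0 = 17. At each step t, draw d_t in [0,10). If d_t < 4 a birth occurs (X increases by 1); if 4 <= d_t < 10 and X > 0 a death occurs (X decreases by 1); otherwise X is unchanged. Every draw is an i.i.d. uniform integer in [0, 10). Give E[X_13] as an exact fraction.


X can drop by at most 1 per step and X_0 = 17 > T = 13, so X_t >= 17 − t >= 4 > 0 for every t <= 13: the floor at 0 (the 'and X > 0' condition) never binds. Hence X_13 = X_0 + Σ_{t<13} Y_t with i.i.d. increments Y_t = y(d_t) ∈ {+1, −1, 0}.
Outcome values over d=0..9: [1, 1, 1, 1, -1, -1, -1, -1, -1, -1]
Σy = -2, Σy² = 10, M = 10
μ = -2/10 = -1/5,  σ² = 10/10 − (-1/5)² = 24/25
E[X_13] = 17 + 13·(-1/5) = 72/5

72/5


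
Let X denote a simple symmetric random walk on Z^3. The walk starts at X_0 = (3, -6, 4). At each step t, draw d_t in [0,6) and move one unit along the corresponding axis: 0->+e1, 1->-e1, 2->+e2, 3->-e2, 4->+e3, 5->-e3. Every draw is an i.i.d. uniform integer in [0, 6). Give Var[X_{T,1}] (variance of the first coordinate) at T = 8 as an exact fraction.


Outcome values over d=0..5: [1, -1, 0, 0, 0, 0]
Σy = 0, Σy² = 2, M = 6
μ = 0/6 = 0,  σ² = 2/6 − (0)² = 1/3
Independent increments: Var[X_8] = 8·σ² = 8·(1/3) = 8/3

8/3


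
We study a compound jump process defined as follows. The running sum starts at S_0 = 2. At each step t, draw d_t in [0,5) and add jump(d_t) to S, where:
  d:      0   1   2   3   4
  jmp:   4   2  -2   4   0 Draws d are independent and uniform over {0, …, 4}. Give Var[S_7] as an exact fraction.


Outcome values over d=0..4: [4, 2, -2, 4, 0]
Σy = 8, Σy² = 40, M = 5
μ = 8/5 = 8/5,  σ² = 40/5 − (8/5)² = 136/25
Independent increments: Var[S_7] = 7·σ² = 7·(136/25) = 952/25

952/25


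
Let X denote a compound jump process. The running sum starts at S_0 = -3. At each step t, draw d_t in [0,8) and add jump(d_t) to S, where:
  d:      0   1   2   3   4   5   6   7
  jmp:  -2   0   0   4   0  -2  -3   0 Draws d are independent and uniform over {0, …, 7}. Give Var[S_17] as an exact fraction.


4335/64

Outcome values over d=0..7: [-2, 0, 0, 4, 0, -2, -3, 0]
Σy = -3, Σy² = 33, M = 8
μ = -3/8 = -3/8,  σ² = 33/8 − (-3/8)² = 255/64
Independent increments: Var[S_17] = 17·σ² = 17·(255/64) = 4335/64


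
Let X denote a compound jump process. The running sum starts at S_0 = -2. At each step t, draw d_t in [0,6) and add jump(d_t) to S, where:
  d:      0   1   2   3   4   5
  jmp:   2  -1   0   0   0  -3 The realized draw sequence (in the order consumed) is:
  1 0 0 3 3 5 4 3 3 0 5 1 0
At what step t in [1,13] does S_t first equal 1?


t=0: S=-2, d=1, jump=-1, S_1=-3
t=1: S=-3, d=0, jump=2, S_2=-1
t=2: S=-1, d=0, jump=2, S_3=1
t=3: S=1, d=3, jump=0, S_4=1
t=4: S=1, d=3, jump=0, S_5=1
t=5: S=1, d=5, jump=-3, S_6=-2
t=6: S=-2, d=4, jump=0, S_7=-2
t=7: S=-2, d=3, jump=0, S_8=-2
t=8: S=-2, d=3, jump=0, S_9=-2
t=9: S=-2, d=0, jump=2, S_10=0
t=10: S=0, d=5, jump=-3, S_11=-3
t=11: S=-3, d=1, jump=-1, S_12=-4
t=12: S=-4, d=0, jump=2, S_13=-2

3


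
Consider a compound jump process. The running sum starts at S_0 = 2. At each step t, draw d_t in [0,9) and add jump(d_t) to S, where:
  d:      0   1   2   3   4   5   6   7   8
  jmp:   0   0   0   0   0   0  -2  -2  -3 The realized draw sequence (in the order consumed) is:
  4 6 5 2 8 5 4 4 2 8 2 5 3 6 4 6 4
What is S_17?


t=0: S=2, d=4, jump=0, S_1=2
t=1: S=2, d=6, jump=-2, S_2=0
t=2: S=0, d=5, jump=0, S_3=0
t=3: S=0, d=2, jump=0, S_4=0
t=4: S=0, d=8, jump=-3, S_5=-3
t=5: S=-3, d=5, jump=0, S_6=-3
t=6: S=-3, d=4, jump=0, S_7=-3
t=7: S=-3, d=4, jump=0, S_8=-3
t=8: S=-3, d=2, jump=0, S_9=-3
t=9: S=-3, d=8, jump=-3, S_10=-6
t=10: S=-6, d=2, jump=0, S_11=-6
t=11: S=-6, d=5, jump=0, S_12=-6
t=12: S=-6, d=3, jump=0, S_13=-6
t=13: S=-6, d=6, jump=-2, S_14=-8
t=14: S=-8, d=4, jump=0, S_15=-8
t=15: S=-8, d=6, jump=-2, S_16=-10
t=16: S=-10, d=4, jump=0, S_17=-10

-10


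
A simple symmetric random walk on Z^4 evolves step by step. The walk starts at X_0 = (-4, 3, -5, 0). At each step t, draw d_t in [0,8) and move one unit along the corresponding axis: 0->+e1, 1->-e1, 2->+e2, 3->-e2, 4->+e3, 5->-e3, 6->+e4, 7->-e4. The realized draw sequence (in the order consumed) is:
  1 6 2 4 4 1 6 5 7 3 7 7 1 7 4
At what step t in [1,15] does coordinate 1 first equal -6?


6

t=0: X=(-4, 3, -5, 0), d=1 → -e1, X_1=(-5, 3, -5, 0)
t=1: X=(-5, 3, -5, 0), d=6 → +e4, X_2=(-5, 3, -5, 1)
t=2: X=(-5, 3, -5, 1), d=2 → +e2, X_3=(-5, 4, -5, 1)
t=3: X=(-5, 4, -5, 1), d=4 → +e3, X_4=(-5, 4, -4, 1)
t=4: X=(-5, 4, -4, 1), d=4 → +e3, X_5=(-5, 4, -3, 1)
t=5: X=(-5, 4, -3, 1), d=1 → -e1, X_6=(-6, 4, -3, 1)
t=6: X=(-6, 4, -3, 1), d=6 → +e4, X_7=(-6, 4, -3, 2)
t=7: X=(-6, 4, -3, 2), d=5 → -e3, X_8=(-6, 4, -4, 2)
t=8: X=(-6, 4, -4, 2), d=7 → -e4, X_9=(-6, 4, -4, 1)
t=9: X=(-6, 4, -4, 1), d=3 → -e2, X_10=(-6, 3, -4, 1)
t=10: X=(-6, 3, -4, 1), d=7 → -e4, X_11=(-6, 3, -4, 0)
t=11: X=(-6, 3, -4, 0), d=7 → -e4, X_12=(-6, 3, -4, -1)
t=12: X=(-6, 3, -4, -1), d=1 → -e1, X_13=(-7, 3, -4, -1)
t=13: X=(-7, 3, -4, -1), d=7 → -e4, X_14=(-7, 3, -4, -2)
t=14: X=(-7, 3, -4, -2), d=4 → +e3, X_15=(-7, 3, -3, -2)


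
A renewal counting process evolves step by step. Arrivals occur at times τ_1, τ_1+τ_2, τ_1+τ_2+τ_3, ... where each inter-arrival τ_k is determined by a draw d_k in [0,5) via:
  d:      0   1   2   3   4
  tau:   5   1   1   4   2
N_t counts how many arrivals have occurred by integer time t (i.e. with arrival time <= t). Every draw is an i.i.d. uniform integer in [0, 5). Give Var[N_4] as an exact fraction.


409594/390625

Inter-arrival values over d=0..4: [5, 1, 1, 4, 2]
Each d has probability 1/5, so the pmf of τ is: f(1) = 2/5, f(2) = 1/5, f(4) = 1/5, f(5) = 1/5
Let p_n(j) = P(N_n = j), with p_0 = [1]. Condition on τ_1: p_n(0) = P(τ > n), and for j >= 1, p_n(j) = Σ_{k<=n} f(k)·p_{n−k}(j−1)
p_1 = [3/5, 2/5]  (j = 0..1)
p_2 = [2/5, 11/25, 4/25]  (j = 0..2)
p_3 = [2/5, 7/25, 32/125, 8/125]  (j = 0..3)
p_4 = [1/5, 11/25, 1/5, 84/625, 16/625]  (j = 0..4)
E[N_4] = Σ j·p_4(j) = 841/625;  E[N_4²] = Σ j²·p_4(j) = 1787/625
Var[N_4] = 1787/625 − (841/625)² = 409594/390625


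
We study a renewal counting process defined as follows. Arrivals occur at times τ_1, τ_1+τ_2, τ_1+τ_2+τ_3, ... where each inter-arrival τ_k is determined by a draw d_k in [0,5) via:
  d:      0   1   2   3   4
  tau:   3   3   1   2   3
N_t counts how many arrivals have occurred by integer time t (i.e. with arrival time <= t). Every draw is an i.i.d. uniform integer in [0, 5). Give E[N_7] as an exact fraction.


Inter-arrival values over d=0..4: [3, 3, 1, 2, 3]
Each d has probability 1/5, so the pmf of τ is: f(1) = 1/5, f(2) = 1/5, f(3) = 3/5
Renewal equation for m(n) = E[N_n]: condition on τ_1 = k (if k <= n, one arrival plus a fresh copy on the remaining n−k steps): m(n) = F(n) + Σ_{k<=n} f(k)·m(n−k), where F(n) = P(τ <= n) and m(0) = 0
m(1) = F(1) = 1/5
m(2) = F(2) + f(1)·m(1) = 2/5 + 1/5·1/5 = 11/25
m(3) = F(3) + f(1)·m(2) + f(2)·m(1) = 1 + 1/5·11/25 + 1/5·1/5 = 141/125
m(4) = F(4) + f(1)·m(3) + f(2)·m(2) + f(3)·m(1) = 1 + 1/5·141/125 + 1/5·11/25 + 3/5·1/5 = 896/625
m(5) = F(5) + f(1)·m(4) + f(2)·m(3) + f(3)·m(2) = 1 + 1/5·896/625 + 1/5·141/125 + 3/5·11/25 = 5551/3125
m(6) = F(6) + f(1)·m(5) + f(2)·m(4) + f(3)·m(3) = 1 + 1/5·5551/3125 + 1/5·896/625 + 3/5·141/125 = 36231/15625
m(7) = F(7) + f(1)·m(6) + f(2)·m(5) + f(3)·m(4) = 1 + 1/5·36231/15625 + 1/5·5551/3125 + 3/5·896/625 = 209311/78125
E[N_7] = m(7) = 209311/78125

209311/78125


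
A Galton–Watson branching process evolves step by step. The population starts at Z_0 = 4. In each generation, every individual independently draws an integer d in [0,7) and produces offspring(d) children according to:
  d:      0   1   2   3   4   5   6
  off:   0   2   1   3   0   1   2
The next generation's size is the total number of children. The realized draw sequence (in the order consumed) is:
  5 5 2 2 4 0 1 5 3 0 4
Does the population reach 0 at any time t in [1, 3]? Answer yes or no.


gen 0: Z_0=4, draws=[5, 5, 2, 2], offspring=[1, 1, 1, 1], Z_1=4
gen 1: Z_1=4, draws=[4, 0, 1, 5], offspring=[0, 0, 2, 1], Z_2=3
gen 2: Z_2=3, draws=[3, 0, 4], offspring=[3, 0, 0], Z_3=3

no


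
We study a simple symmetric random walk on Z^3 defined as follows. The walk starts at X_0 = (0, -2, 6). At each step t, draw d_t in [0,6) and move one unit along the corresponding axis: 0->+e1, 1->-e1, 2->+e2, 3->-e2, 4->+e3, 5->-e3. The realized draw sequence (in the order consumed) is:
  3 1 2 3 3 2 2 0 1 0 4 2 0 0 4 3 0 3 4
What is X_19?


(3, -3, 9)

t=0: X=(0, -2, 6), d=3 → -e2, X_1=(0, -3, 6)
t=1: X=(0, -3, 6), d=1 → -e1, X_2=(-1, -3, 6)
t=2: X=(-1, -3, 6), d=2 → +e2, X_3=(-1, -2, 6)
t=3: X=(-1, -2, 6), d=3 → -e2, X_4=(-1, -3, 6)
t=4: X=(-1, -3, 6), d=3 → -e2, X_5=(-1, -4, 6)
t=5: X=(-1, -4, 6), d=2 → +e2, X_6=(-1, -3, 6)
t=6: X=(-1, -3, 6), d=2 → +e2, X_7=(-1, -2, 6)
t=7: X=(-1, -2, 6), d=0 → +e1, X_8=(0, -2, 6)
t=8: X=(0, -2, 6), d=1 → -e1, X_9=(-1, -2, 6)
t=9: X=(-1, -2, 6), d=0 → +e1, X_10=(0, -2, 6)
t=10: X=(0, -2, 6), d=4 → +e3, X_11=(0, -2, 7)
t=11: X=(0, -2, 7), d=2 → +e2, X_12=(0, -1, 7)
t=12: X=(0, -1, 7), d=0 → +e1, X_13=(1, -1, 7)
t=13: X=(1, -1, 7), d=0 → +e1, X_14=(2, -1, 7)
t=14: X=(2, -1, 7), d=4 → +e3, X_15=(2, -1, 8)
t=15: X=(2, -1, 8), d=3 → -e2, X_16=(2, -2, 8)
t=16: X=(2, -2, 8), d=0 → +e1, X_17=(3, -2, 8)
t=17: X=(3, -2, 8), d=3 → -e2, X_18=(3, -3, 8)
t=18: X=(3, -3, 8), d=4 → +e3, X_19=(3, -3, 9)
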